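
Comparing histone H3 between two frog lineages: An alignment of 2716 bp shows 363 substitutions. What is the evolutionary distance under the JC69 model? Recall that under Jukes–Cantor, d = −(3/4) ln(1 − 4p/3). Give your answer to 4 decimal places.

0.1472

p = 363/2716 ≈ 0.133652.
d = −(3/4) ln(1 − 4p/3) = −0.75 ln(1 − 0.178203) = −0.75 ln(0.821797)
  = −0.75 × (-0.196262) = 0.147197 substitutions/site.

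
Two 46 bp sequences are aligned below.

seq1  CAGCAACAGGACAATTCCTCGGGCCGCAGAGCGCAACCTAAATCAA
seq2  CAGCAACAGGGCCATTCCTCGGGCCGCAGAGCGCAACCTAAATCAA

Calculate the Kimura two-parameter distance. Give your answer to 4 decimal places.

Of 46 sites, 1 differences are transitions and 1 are transversions, so P = 1/46 ≈ 0.021739 and Q = 1/46 ≈ 0.021739.
Under the Kimura two-parameter model, d = −½ ln(1 − 2P − Q) − ¼ ln(1 − 2Q).
1 − 2P − Q = 0.934783, giving −½ ln(0.934783) = 0.033720.
1 − 2Q = 0.956522, giving −¼ ln(0.956522) = 0.011113.
d = 0.033720 + 0.011113 = 0.044833.

0.0448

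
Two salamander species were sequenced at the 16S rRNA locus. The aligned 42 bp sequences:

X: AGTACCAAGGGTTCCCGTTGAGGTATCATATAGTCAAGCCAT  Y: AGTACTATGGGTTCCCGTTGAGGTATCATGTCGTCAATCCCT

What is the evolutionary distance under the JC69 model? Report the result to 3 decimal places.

0.158

The sequences differ at 6 of 42 sites (6, 8, 30, 32, 38, 41), so p = 6/42 ≈ 0.142857.
d = −(3/4) ln(1 − 4p/3) = −0.75 ln(1 − 0.190476) = −0.75 ln(0.809524)
  = −0.75 × (-0.211309) = 0.158482 substitutions/site.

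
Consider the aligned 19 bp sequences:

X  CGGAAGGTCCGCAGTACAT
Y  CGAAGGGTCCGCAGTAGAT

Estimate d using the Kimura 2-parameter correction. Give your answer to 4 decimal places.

0.1805

Of 19 sites, 2 differences are transitions and 1 are transversions, so P = 2/19 ≈ 0.105263 and Q = 1/19 ≈ 0.052632.
Under the Kimura two-parameter model, d = −½ ln(1 − 2P − Q) − ¼ ln(1 − 2Q).
1 − 2P − Q = 0.736842, giving −½ ln(0.736842) = 0.152691.
1 − 2Q = 0.894736, giving −¼ ln(0.894736) = 0.027807.
d = 0.152691 + 0.027807 = 0.180498.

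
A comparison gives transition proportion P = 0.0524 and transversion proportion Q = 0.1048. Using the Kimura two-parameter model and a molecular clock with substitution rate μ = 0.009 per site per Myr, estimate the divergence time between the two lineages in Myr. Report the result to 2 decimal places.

Under the Kimura two-parameter model, d = −½ ln(1 − 2P − Q) − ¼ ln(1 − 2Q).
1 − 2P − Q = 0.7904, giving −½ ln(0.7904) = 0.117608.
1 − 2Q = 0.7904, giving −¼ ln(0.7904) = 0.058804.
d = 0.117608 + 0.058804 = 0.176412.
Under a molecular clock d = 2μt, so t = d/(2μ) = 0.176412 / (2 × 0.009) = 9.80 Myr.

9.80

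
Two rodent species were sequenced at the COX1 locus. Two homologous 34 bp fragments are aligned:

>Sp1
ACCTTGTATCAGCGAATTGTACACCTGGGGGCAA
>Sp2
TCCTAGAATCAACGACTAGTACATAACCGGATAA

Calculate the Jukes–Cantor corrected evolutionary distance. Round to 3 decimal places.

0.535

The sequences differ at 13 of 34 sites, so p = 13/34 ≈ 0.382353.
d = −(3/4) ln(1 − 4p/3) = −0.75 ln(1 − 0.509804) = −0.75 ln(0.490196)
  = −0.75 × (-0.712950) = 0.534713 substitutions/site.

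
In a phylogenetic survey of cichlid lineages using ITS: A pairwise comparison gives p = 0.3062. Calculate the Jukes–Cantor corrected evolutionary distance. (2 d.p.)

0.39

d = −(3/4) ln(1 − 4p/3) = −0.75 ln(1 − 0.408267) = −0.75 ln(0.591733)
  = −0.75 × (-0.524700) = 0.393525 substitutions/site.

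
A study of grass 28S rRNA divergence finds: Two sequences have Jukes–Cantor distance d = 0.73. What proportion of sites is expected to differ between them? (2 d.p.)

0.47

p = (3/4)(1 − e^(−4d/3)) = 0.75 × (1 − e^(-0.973333)) = 0.75 × (1 − 0.377822) = 0.466634.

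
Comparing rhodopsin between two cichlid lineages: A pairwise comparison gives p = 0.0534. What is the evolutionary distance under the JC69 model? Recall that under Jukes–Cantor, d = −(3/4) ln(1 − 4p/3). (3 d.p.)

0.055

d = −(3/4) ln(1 − 4p/3) = −0.75 ln(1 − 0.0712) = −0.75 ln(0.9288)
  = −0.75 × (-0.073862) = 0.055397 substitutions/site.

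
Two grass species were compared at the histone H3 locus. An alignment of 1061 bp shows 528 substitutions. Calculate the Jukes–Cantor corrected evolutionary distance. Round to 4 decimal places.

p = 528/1061 ≈ 0.497644.
d = −(3/4) ln(1 − 4p/3) = −0.75 ln(1 − 0.663525) = −0.75 ln(0.336475)
  = −0.75 × (-1.089231) = 0.816923 substitutions/site.

0.8169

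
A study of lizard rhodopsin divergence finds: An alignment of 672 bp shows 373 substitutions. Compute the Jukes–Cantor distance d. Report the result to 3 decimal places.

1.011

p = 373/672 ≈ 0.55506.
d = −(3/4) ln(1 − 4p/3) = −0.75 ln(1 − 0.74008) = −0.75 ln(0.25992)
  = −0.75 × (-1.347381) = 1.010536 substitutions/site.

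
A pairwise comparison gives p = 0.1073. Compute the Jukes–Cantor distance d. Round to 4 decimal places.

0.1158

d = −(3/4) ln(1 − 4p/3) = −0.75 ln(1 − 0.143067) = −0.75 ln(0.856933)
  = −0.75 × (-0.154396) = 0.115797 substitutions/site.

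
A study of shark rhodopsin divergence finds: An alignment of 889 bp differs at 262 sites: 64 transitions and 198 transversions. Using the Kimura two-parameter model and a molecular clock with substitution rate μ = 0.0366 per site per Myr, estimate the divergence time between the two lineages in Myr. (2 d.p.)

P = 64/889 ≈ 0.071991 and Q = 198/889 ≈ 0.222722.
Under the Kimura two-parameter model, d = −½ ln(1 − 2P − Q) − ¼ ln(1 − 2Q).
1 − 2P − Q = 0.633296, giving −½ ln(0.633296) = 0.228409.
1 − 2Q = 0.554556, giving −¼ ln(0.554556) = 0.147397.
d = 0.228409 + 0.147397 = 0.375806.
Under a molecular clock d = 2μt, so t = d/(2μ) = 0.375806 / (2 × 0.0366) = 5.13 Myr.

5.13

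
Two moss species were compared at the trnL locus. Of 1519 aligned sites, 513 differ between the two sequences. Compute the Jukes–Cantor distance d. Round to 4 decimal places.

p = 513/1519 ≈ 0.337722.
d = −(3/4) ln(1 − 4p/3) = −0.75 ln(1 − 0.450296) = −0.75 ln(0.549704)
  = −0.75 × (-0.598375) = 0.448781 substitutions/site.

0.4488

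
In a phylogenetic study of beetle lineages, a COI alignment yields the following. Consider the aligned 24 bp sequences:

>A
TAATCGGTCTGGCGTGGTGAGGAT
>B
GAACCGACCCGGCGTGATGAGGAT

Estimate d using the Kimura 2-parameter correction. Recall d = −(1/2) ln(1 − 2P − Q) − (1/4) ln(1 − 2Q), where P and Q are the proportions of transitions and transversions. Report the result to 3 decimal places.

0.328

Of 24 sites, 5 differences are transitions and 1 are transversions, so P = 5/24 ≈ 0.208333 and Q = 1/24 ≈ 0.041667.
Under the Kimura two-parameter model, d = −½ ln(1 − 2P − Q) − ¼ ln(1 − 2Q).
1 − 2P − Q = 0.541667, giving −½ ln(0.541667) = 0.306552.
1 − 2Q = 0.916666, giving −¼ ln(0.916666) = 0.021753.
d = 0.306552 + 0.021753 = 0.328305.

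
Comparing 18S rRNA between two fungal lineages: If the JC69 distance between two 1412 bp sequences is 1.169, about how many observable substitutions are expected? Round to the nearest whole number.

Invert JC69: p = (3/4)(1 − e^(−4d/3)) = 0.75 × (1 − e^(-1.558667)) = 0.75 × (1 − 0.210416) = 0.592188.
Expected differing sites = pL ≈ 0.592188 × 1412 = 836.169456 ≈ 836.

836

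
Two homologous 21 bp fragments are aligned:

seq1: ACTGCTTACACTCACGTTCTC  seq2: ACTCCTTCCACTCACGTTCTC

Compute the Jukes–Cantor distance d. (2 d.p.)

0.10

The sequences differ at 2 of 21 sites (4, 8), so p = 2/21 ≈ 0.095238.
d = −(3/4) ln(1 − 4p/3) = −0.75 ln(1 − 0.126984) = −0.75 ln(0.873016)
  = −0.75 × (-0.135801) = 0.101851 substitutions/site.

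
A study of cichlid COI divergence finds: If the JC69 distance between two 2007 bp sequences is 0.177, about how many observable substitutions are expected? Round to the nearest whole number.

Invert JC69: p = (3/4)(1 − e^(−4d/3)) = 0.75 × (1 − e^(-0.236)) = 0.75 × (1 − 0.789781) = 0.157664.
Expected differing sites = pL ≈ 0.157664 × 2007 = 316.431648 ≈ 316.

316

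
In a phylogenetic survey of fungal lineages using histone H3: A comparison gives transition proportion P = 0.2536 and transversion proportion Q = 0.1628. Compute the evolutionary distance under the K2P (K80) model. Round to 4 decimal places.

0.6528

Under the Kimura two-parameter model, d = −½ ln(1 − 2P − Q) − ¼ ln(1 − 2Q).
1 − 2P − Q = 0.33, giving −½ ln(0.33) = 0.554331.
1 − 2Q = 0.6744, giving −¼ ln(0.6744) = 0.098483.
d = 0.554331 + 0.098483 = 0.652814.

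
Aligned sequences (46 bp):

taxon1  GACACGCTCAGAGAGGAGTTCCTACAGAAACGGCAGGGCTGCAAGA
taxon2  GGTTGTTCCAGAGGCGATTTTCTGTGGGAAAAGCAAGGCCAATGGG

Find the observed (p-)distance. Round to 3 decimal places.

The sequences differ at 24 of 46 positions.
p = 24/46 = 0.521739… ≈ 0.522 (to 3 d.p.).

0.522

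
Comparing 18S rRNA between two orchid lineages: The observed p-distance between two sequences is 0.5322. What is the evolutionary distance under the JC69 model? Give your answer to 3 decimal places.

d = −(3/4) ln(1 − 4p/3) = −0.75 ln(1 − 0.7096) = −0.75 ln(0.2904)
  = −0.75 × (-1.236496) = 0.927372 substitutions/site.

0.927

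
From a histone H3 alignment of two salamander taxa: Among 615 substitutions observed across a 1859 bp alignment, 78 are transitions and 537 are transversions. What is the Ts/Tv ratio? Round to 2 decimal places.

R = 78/537 = 0.145251… ≈ 0.15 (to 2 d.p.).

0.15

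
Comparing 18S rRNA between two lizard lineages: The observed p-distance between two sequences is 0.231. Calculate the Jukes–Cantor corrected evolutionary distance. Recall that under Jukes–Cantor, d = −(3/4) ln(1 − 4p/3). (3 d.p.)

d = −(3/4) ln(1 − 4p/3) = −0.75 ln(1 − 0.308) = −0.75 ln(0.692)
  = −0.75 × (-0.368169) = 0.276127 substitutions/site.

0.276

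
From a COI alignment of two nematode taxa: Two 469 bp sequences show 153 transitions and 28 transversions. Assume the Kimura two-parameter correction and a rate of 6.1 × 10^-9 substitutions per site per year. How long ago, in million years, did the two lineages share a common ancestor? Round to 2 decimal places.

P = 153/469 ≈ 0.326226 and Q = 28/469 ≈ 0.059701.
Under the Kimura two-parameter model, d = −½ ln(1 − 2P − Q) − ¼ ln(1 − 2Q).
1 − 2P − Q = 0.287847, giving −½ ln(0.287847) = 0.622663.
1 − 2Q = 0.880598, giving −¼ ln(0.880598) = 0.031789.
d = 0.622663 + 0.031789 = 0.654452.
Under a molecular clock d = 2μt, so t = d/(2μ) = 0.654452 / (2 × 6.1 × 10^-9) = 53.64 million years.

53.64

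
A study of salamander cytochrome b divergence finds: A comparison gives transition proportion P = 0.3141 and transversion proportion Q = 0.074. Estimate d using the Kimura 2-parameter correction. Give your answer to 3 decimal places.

0.646

Under the Kimura two-parameter model, d = −½ ln(1 − 2P − Q) − ¼ ln(1 − 2Q).
1 − 2P − Q = 0.2978, giving −½ ln(0.2978) = 0.605667.
1 − 2Q = 0.852, giving −¼ ln(0.852) = 0.040042.
d = 0.605667 + 0.040042 = 0.645709.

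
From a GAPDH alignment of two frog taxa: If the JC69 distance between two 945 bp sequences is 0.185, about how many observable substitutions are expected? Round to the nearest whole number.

155

Invert JC69: p = (3/4)(1 − e^(−4d/3)) = 0.75 × (1 − e^(-0.246667)) = 0.75 × (1 − 0.781401) = 0.163949.
Expected differing sites = pL ≈ 0.163949 × 945 = 154.931805 ≈ 155.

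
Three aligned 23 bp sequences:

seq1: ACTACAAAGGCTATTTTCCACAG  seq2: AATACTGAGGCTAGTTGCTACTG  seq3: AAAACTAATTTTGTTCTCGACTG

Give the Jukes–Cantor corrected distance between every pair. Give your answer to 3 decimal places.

d(seq1,seq2) = 0.390, d(seq1,seq3) = 0.650, d(seq2,seq3) = 0.650

seq1–seq2: 7/23 sites differ → p ≈ 0.304348, d = −0.75 ln(1 − 0.405797) = 0.390401 ≈ 0.390.
seq1–seq3: 10/23 sites differ → p ≈ 0.434783, d = −0.75 ln(1 − 0.579711) = 0.650110 ≈ 0.650.
seq2–seq3: 10/23 sites differ → p ≈ 0.434783, d = −0.75 ln(1 − 0.579711) = 0.650110 ≈ 0.650.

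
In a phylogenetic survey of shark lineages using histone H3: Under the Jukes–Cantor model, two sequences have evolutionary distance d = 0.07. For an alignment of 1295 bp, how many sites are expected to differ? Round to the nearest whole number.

87

Invert JC69: p = (3/4)(1 − e^(−4d/3)) = 0.75 × (1 − e^(-0.093333)) = 0.75 × (1 − 0.910890) = 0.066833.
Expected differing sites = pL ≈ 0.066833 × 1295 = 86.548735 ≈ 87.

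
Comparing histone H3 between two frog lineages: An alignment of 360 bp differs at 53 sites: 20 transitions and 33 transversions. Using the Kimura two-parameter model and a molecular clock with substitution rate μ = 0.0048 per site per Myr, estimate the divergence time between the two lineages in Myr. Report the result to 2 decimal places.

17.08

P = 20/360 ≈ 0.055556 and Q = 33/360 ≈ 0.091667.
Under the Kimura two-parameter model, d = −½ ln(1 − 2P − Q) − ¼ ln(1 − 2Q).
1 − 2P − Q = 0.797221, giving −½ ln(0.797221) = 0.113312.
1 − 2Q = 0.816666, giving −¼ ln(0.816666) = 0.050631.
d = 0.113312 + 0.050631 = 0.163943.
Under a molecular clock d = 2μt, so t = d/(2μ) = 0.163943 / (2 × 0.0048) = 17.08 Myr.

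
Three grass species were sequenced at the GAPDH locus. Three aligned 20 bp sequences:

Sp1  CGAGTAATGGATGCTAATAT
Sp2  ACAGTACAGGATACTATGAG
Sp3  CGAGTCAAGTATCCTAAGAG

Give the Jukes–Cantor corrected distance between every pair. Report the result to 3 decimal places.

Sp1–Sp2: 8/20 sites differ → p = 0.4, d = −0.75 ln(1 − 0.533333) = 0.571605 ≈ 0.572.
Sp1–Sp3: 6/20 sites differ → p = 0.3, d = −0.75 ln(1 − 0.4) = 0.383119 ≈ 0.383.
Sp2–Sp3: 7/20 sites differ → p = 0.35, d = −0.75 ln(1 − 0.466667) = 0.471457 ≈ 0.471.

d(Sp1,Sp2) = 0.572, d(Sp1,Sp3) = 0.383, d(Sp2,Sp3) = 0.471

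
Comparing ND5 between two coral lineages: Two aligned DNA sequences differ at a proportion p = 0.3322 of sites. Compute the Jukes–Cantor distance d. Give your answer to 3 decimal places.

0.439

d = −(3/4) ln(1 − 4p/3) = −0.75 ln(1 − 0.442933) = −0.75 ln(0.557067)
  = −0.75 × (-0.585070) = 0.438803 substitutions/site.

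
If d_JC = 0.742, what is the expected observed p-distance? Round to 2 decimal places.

0.47

p = (3/4)(1 − e^(−4d/3)) = 0.75 × (1 − e^(-0.989333)) = 0.75 × (1 − 0.371825) = 0.471131.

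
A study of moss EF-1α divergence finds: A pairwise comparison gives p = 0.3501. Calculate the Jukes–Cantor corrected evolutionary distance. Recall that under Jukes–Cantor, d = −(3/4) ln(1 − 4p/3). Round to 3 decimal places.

0.472

d = −(3/4) ln(1 − 4p/3) = −0.75 ln(1 − 0.4668) = −0.75 ln(0.5332)
  = −0.75 × (-0.628859) = 0.471644 substitutions/site.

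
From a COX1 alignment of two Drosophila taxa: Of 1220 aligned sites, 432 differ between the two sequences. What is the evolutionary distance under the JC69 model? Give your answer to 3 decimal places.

p = 432/1220 ≈ 0.354098.
d = −(3/4) ln(1 − 4p/3) = −0.75 ln(1 − 0.472131) = −0.75 ln(0.527869)
  = −0.75 × (-0.638907) = 0.479180 substitutions/site.

0.479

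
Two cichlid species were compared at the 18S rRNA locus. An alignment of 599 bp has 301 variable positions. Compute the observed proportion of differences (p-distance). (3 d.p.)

p = 301/599 = 0.502504… ≈ 0.503 (to 3 d.p.).

0.503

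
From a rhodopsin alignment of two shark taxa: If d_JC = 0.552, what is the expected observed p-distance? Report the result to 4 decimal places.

0.3907

p = (3/4)(1 − e^(−4d/3)) = 0.75 × (1 − e^(-0.736)) = 0.75 × (1 − 0.479026) = 0.390731.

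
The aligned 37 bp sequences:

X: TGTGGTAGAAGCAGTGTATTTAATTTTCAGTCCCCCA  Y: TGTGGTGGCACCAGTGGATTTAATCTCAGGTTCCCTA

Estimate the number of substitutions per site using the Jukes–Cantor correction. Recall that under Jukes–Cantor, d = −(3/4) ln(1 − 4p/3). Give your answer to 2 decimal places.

0.34

The sequences differ at 10 of 37 sites (7, 9, 11, 17, 25, 27, 28, 29, 32, 36), so p = 10/37 ≈ 0.27027.
d = −(3/4) ln(1 − 4p/3) = −0.75 ln(1 − 0.36036) = −0.75 ln(0.63964)
  = −0.75 × (-0.446850) = 0.335138 substitutions/site.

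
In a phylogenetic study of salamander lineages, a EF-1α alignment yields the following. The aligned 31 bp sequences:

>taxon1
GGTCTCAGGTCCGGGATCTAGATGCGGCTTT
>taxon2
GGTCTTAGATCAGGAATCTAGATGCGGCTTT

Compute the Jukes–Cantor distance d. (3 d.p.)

The sequences differ at 4 of 31 sites (6, 9, 12, 15), so p = 4/31 ≈ 0.129032.
d = −(3/4) ln(1 − 4p/3) = −0.75 ln(1 − 0.172043) = −0.75 ln(0.827957)
  = −0.75 × (-0.188794) = 0.141596 substitutions/site.

0.142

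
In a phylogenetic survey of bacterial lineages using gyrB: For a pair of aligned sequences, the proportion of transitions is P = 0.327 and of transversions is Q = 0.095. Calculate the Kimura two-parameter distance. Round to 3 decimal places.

0.744

Under the Kimura two-parameter model, d = −½ ln(1 − 2P − Q) − ¼ ln(1 − 2Q).
1 − 2P − Q = 0.251, giving −½ ln(0.251) = 0.691151.
1 − 2Q = 0.81, giving −¼ ln(0.81) = 0.052680.
d = 0.691151 + 0.052680 = 0.743831.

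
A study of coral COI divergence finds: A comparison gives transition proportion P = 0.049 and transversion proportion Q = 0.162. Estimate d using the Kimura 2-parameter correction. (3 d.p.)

0.248

Under the Kimura two-parameter model, d = −½ ln(1 − 2P − Q) − ¼ ln(1 − 2Q).
1 − 2P − Q = 0.74, giving −½ ln(0.74) = 0.150553.
1 − 2Q = 0.676, giving −¼ ln(0.676) = 0.097891.
d = 0.150553 + 0.097891 = 0.248444.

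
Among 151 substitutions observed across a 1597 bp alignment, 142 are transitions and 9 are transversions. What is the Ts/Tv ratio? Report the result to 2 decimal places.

15.78

R = 142/9 = 15.777777… ≈ 15.78 (to 2 d.p.).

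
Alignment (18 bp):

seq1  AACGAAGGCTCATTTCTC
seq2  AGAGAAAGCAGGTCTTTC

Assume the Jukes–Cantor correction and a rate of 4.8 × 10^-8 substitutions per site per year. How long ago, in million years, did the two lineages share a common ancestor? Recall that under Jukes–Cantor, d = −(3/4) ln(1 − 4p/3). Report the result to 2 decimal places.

The sequences differ at 8 of 18 sites (2, 3, 7, 10, 11, 12, 14, 16), so p = 8/18 ≈ 0.444444.
d = −(3/4) ln(1 − 4p/3) = −0.75 ln(1 − 0.592592) = −0.75 ln(0.407408)
  = −0.75 × (-0.897940) = 0.673455 substitutions/site.
Under a molecular clock d = 2μt, so t = d/(2μ) = 0.673455 / (2 × 4.8 × 10^-8) = 7.02 million years.

7.02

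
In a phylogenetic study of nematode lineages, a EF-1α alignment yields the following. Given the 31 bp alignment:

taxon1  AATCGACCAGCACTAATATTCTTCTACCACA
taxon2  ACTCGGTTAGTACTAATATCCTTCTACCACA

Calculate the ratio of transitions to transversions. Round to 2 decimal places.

5.00

Transitions are A↔G and C↔T; transversions are all other mismatches.
Transitions: 5. Transversions: 1.
R = 5/1 = 5.00.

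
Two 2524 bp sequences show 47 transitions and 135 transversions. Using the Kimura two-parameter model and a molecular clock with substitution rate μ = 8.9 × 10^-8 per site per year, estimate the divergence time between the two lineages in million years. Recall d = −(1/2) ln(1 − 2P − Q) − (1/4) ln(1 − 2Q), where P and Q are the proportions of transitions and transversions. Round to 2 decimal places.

P = 47/2524 ≈ 0.018621 and Q = 135/2524 ≈ 0.053487.
Under the Kimura two-parameter model, d = −½ ln(1 − 2P − Q) − ¼ ln(1 − 2Q).
1 − 2P − Q = 0.909271, giving −½ ln(0.909271) = 0.047556.
1 − 2Q = 0.893026, giving −¼ ln(0.893026) = 0.028285.
d = 0.047556 + 0.028285 = 0.075841.
Under a molecular clock d = 2μt, so t = d/(2μ) = 0.075841 / (2 × 8.9 × 10^-8) = 0.43 million years.

0.43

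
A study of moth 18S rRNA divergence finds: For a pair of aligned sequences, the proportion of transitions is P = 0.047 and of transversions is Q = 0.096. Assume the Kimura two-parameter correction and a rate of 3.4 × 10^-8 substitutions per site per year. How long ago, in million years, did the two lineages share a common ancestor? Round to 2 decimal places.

Under the Kimura two-parameter model, d = −½ ln(1 − 2P − Q) − ¼ ln(1 − 2Q).
1 − 2P − Q = 0.81, giving −½ ln(0.81) = 0.105361.
1 − 2Q = 0.808, giving −¼ ln(0.808) = 0.053298.
d = 0.105361 + 0.053298 = 0.158659.
Under a molecular clock d = 2μt, so t = d/(2μ) = 0.158659 / (2 × 3.4 × 10^-8) = 2.33 million years.

2.33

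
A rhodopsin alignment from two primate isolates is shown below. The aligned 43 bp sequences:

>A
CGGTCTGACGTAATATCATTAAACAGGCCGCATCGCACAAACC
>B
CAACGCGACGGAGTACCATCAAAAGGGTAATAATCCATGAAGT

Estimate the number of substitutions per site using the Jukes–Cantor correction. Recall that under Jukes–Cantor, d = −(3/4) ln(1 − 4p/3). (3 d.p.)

The sequences differ at 22 of 43 sites, so p = 22/43 ≈ 0.511628.
d = −(3/4) ln(1 − 4p/3) = −0.75 ln(1 − 0.682171) = −0.75 ln(0.317829)
  = −0.75 × (-1.146242) = 0.859682 substitutions/site.

0.860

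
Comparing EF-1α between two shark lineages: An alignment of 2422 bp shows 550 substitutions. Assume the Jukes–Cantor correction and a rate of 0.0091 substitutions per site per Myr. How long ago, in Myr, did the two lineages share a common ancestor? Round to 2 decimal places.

p = 550/2422 ≈ 0.227085.
d = −(3/4) ln(1 − 4p/3) = −0.75 ln(1 − 0.30278) = −0.75 ln(0.69722)
  = −0.75 × (-0.360654) = 0.270491 substitutions/site.
Under a molecular clock d = 2μt, so t = d/(2μ) = 0.270491 / (2 × 0.0091) = 14.86 Myr.

14.86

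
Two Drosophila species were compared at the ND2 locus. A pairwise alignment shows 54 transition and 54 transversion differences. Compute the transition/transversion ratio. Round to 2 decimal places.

1.00

R = 54/54 = 1.00.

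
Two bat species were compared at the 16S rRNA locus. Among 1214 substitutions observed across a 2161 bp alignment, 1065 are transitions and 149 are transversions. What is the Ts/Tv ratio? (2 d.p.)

R = 1065/149 = 7.147651… ≈ 7.15 (to 2 d.p.).

7.15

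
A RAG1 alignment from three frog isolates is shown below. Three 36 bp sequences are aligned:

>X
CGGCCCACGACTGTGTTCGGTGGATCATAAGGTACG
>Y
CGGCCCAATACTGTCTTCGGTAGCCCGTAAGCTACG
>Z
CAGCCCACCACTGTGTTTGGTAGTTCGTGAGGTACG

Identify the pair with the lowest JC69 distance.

X and Z

X–Y: 8/36 differ, p = 0.222, d = 0.264.
X–Z: 7/36 differ, p = 0.194, d = 0.225.
Y–Z: 9/36 differ, p = 0.250, d = 0.304.
The smallest distance is between X and Z.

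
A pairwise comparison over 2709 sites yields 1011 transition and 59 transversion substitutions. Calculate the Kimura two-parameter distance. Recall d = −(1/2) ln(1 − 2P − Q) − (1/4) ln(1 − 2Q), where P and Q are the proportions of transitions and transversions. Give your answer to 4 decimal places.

P = 1011/2709 ≈ 0.3732 and Q = 59/2709 ≈ 0.021779.
Under the Kimura two-parameter model, d = −½ ln(1 − 2P − Q) − ¼ ln(1 − 2Q).
1 − 2P − Q = 0.231821, giving −½ ln(0.231821) = 0.730895.
1 − 2Q = 0.956442, giving −¼ ln(0.956442) = 0.011134.
d = 0.730895 + 0.011134 = 0.742029.

0.7420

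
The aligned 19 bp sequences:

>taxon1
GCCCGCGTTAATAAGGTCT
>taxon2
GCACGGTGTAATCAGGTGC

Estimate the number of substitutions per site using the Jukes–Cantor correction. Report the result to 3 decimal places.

0.507

The sequences differ at 7 of 19 sites (3, 6, 7, 8, 13, 18, 19), so p = 7/19 ≈ 0.368421.
d = −(3/4) ln(1 − 4p/3) = −0.75 ln(1 − 0.491228) = −0.75 ln(0.508772)
  = −0.75 × (-0.675755) = 0.506816 substitutions/site.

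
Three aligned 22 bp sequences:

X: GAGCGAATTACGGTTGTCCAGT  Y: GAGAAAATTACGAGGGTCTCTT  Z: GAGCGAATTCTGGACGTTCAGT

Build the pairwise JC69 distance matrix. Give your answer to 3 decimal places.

X–Y: 8/22 sites differ → p ≈ 0.363636, d = −0.75 ln(1 − 0.484848) = 0.497470 ≈ 0.497.
X–Z: 5/22 sites differ → p ≈ 0.227273, d = −0.75 ln(1 − 0.303031) = 0.270761 ≈ 0.271.
Y–Z: 11/22 sites differ → p = 0.5, d = −0.75 ln(1 − 0.666667) = 0.823960 ≈ 0.824.

d(X,Y) = 0.497, d(X,Z) = 0.271, d(Y,Z) = 0.824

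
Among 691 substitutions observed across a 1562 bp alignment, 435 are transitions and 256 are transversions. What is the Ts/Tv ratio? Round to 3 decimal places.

R = 435/256 = 1.699218… ≈ 1.699 (to 3 d.p.).

1.699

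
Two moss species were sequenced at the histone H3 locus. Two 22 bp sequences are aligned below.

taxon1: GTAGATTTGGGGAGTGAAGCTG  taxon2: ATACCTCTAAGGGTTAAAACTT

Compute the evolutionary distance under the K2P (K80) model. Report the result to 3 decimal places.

0.965

Of 22 sites, 7 differences are transitions and 4 are transversions, so P = 7/22 ≈ 0.318182 and Q = 4/22 ≈ 0.181818.
Under the Kimura two-parameter model, d = −½ ln(1 − 2P − Q) − ¼ ln(1 − 2Q).
1 − 2P − Q = 0.181818, giving −½ ln(0.181818) = 0.852375.
1 − 2Q = 0.636364, giving −¼ ln(0.636364) = 0.112996.
d = 0.852375 + 0.112996 = 0.965371.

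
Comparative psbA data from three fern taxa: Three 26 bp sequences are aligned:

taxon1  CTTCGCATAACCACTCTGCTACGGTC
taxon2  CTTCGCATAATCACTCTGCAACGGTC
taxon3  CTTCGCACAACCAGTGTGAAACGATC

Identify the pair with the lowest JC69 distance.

taxon1 and taxon2

taxon1–taxon2: 2/26 differ, p = 0.077, d = 0.081.
taxon1–taxon3: 6/26 differ, p = 0.231, d = 0.276.
taxon2–taxon3: 6/26 differ, p = 0.231, d = 0.276.
The smallest distance is between taxon1 and taxon2.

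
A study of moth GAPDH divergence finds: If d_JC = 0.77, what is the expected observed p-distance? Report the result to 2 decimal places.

0.48

p = (3/4)(1 − e^(−4d/3)) = 0.75 × (1 − e^(-1.026667)) = 0.75 × (1 − 0.358199) = 0.481351.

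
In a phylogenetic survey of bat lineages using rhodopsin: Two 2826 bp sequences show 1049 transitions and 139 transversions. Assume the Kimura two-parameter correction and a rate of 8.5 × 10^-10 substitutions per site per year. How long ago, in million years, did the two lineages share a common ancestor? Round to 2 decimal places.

P = 1049/2826 ≈ 0.371196 and Q = 139/2826 ≈ 0.049186.
Under the Kimura two-parameter model, d = −½ ln(1 − 2P − Q) − ¼ ln(1 − 2Q).
1 − 2P − Q = 0.208422, giving −½ ln(0.208422) = 0.784095.
1 − 2Q = 0.901628, giving −¼ ln(0.901628) = 0.025888.
d = 0.784095 + 0.025888 = 0.809983.
Under a molecular clock d = 2μt, so t = d/(2μ) = 0.809983 / (2 × 8.5 × 10^-10) = 476.46 million years.

476.46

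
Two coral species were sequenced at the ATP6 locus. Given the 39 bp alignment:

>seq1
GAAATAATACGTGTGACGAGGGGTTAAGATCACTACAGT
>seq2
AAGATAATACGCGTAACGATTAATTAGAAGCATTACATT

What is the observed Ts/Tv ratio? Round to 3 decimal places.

2.250

Transitions are A↔G and C↔T; transversions are all other mismatches.
Transitions: 9. Transversions: 4.
R = 9/4 = 2.250.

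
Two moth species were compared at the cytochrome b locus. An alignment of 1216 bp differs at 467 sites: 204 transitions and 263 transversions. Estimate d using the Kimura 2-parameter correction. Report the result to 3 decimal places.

0.543

P = 204/1216 ≈ 0.167763 and Q = 263/1216 ≈ 0.216283.
Under the Kimura two-parameter model, d = −½ ln(1 − 2P − Q) − ¼ ln(1 − 2Q).
1 − 2P − Q = 0.448191, giving −½ ln(0.448191) = 0.401268.
1 − 2Q = 0.567434, giving −¼ ln(0.567434) = 0.141658.
d = 0.401268 + 0.141658 = 0.542926.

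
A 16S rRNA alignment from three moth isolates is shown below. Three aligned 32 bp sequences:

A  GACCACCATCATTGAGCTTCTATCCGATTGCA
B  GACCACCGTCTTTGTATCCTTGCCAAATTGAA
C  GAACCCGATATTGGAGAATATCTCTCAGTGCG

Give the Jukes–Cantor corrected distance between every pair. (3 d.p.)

d(A,B) = 0.585, d(A,C) = 0.657, d(B,C) = 1.176

A–B: 13/32 sites differ → p = 0.40625, d = −0.75 ln(1 − 0.541667) = 0.585119 ≈ 0.585.
A–C: 14/32 sites differ → p = 0.4375, d = −0.75 ln(1 − 0.583333) = 0.656601 ≈ 0.657.
B–C: 19/32 sites differ → p = 0.59375, d = −0.75 ln(1 − 0.791667) = 1.176463 ≈ 1.176.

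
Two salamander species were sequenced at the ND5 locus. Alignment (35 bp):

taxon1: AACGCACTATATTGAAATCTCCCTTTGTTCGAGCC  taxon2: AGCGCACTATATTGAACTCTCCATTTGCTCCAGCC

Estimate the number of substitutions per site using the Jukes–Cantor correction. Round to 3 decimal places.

0.158

The sequences differ at 5 of 35 sites (2, 17, 23, 28, 31), so p = 5/35 ≈ 0.142857.
d = −(3/4) ln(1 − 4p/3) = −0.75 ln(1 − 0.190476) = −0.75 ln(0.809524)
  = −0.75 × (-0.211309) = 0.158482 substitutions/site.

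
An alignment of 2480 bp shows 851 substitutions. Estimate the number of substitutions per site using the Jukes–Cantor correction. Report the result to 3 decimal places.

0.459

p = 851/2480 ≈ 0.343145.
d = −(3/4) ln(1 − 4p/3) = −0.75 ln(1 − 0.457527) = −0.75 ln(0.542473)
  = −0.75 × (-0.611617) = 0.458713 substitutions/site.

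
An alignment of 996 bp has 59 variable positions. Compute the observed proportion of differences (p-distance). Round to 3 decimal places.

0.059

p = 59/996 = 0.059236… ≈ 0.059 (to 3 d.p.).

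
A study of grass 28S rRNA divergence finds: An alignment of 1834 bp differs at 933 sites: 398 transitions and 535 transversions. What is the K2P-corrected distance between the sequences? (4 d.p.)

0.8658

P = 398/1834 ≈ 0.217012 and Q = 535/1834 ≈ 0.291712.
Under the Kimura two-parameter model, d = −½ ln(1 − 2P − Q) − ¼ ln(1 − 2Q).
1 − 2P − Q = 0.274264, giving −½ ln(0.274264) = 0.646832.
1 − 2Q = 0.416576, giving −¼ ln(0.416576) = 0.218922.
d = 0.646832 + 0.218922 = 0.865754.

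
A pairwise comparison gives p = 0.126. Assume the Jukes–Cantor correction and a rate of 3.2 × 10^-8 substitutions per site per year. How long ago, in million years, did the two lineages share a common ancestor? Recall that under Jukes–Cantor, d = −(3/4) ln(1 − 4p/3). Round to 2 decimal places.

d = −(3/4) ln(1 − 4p/3) = −0.75 ln(1 − 0.168) = −0.75 ln(0.832)
  = −0.75 × (-0.183923) = 0.137942 substitutions/site.
Under a molecular clock d = 2μt, so t = d/(2μ) = 0.137942 / (2 × 3.2 × 10^-8) = 2.16 million years.

2.16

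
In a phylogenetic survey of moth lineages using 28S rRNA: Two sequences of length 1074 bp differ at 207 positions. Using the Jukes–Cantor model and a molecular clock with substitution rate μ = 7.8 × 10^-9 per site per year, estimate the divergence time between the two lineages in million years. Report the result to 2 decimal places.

14.28

p = 207/1074 ≈ 0.192737.
d = −(3/4) ln(1 − 4p/3) = −0.75 ln(1 − 0.256983) = −0.75 ln(0.743017)
  = −0.75 × (-0.297036) = 0.222777 substitutions/site.
Under a molecular clock d = 2μt, so t = d/(2μ) = 0.222777 / (2 × 7.8 × 10^-9) = 14.28 million years.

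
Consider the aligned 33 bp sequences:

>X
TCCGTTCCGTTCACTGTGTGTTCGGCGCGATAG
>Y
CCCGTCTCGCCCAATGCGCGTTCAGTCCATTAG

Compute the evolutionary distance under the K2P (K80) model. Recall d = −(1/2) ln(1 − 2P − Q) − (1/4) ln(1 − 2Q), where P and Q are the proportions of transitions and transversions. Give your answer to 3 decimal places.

0.647

Of 33 sites, 10 differences are transitions and 3 are transversions, so P = 10/33 ≈ 0.30303 and Q = 3/33 ≈ 0.090909.
Under the Kimura two-parameter model, d = −½ ln(1 − 2P − Q) − ¼ ln(1 − 2Q).
1 − 2P − Q = 0.303031, giving −½ ln(0.303031) = 0.596960.
1 − 2Q = 0.818182, giving −¼ ln(0.818182) = 0.050168.
d = 0.596960 + 0.050168 = 0.647128.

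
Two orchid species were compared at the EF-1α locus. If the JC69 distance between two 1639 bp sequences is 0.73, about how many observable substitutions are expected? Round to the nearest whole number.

Invert JC69: p = (3/4)(1 − e^(−4d/3)) = 0.75 × (1 − e^(-0.973333)) = 0.75 × (1 − 0.377822) = 0.466634.
Expected differing sites = pL ≈ 0.466634 × 1639 = 764.813126 ≈ 765.

765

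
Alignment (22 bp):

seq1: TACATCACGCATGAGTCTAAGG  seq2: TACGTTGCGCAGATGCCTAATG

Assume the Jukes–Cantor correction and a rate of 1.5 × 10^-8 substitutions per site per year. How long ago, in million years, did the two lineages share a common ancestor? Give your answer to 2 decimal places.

16.58

The sequences differ at 8 of 22 sites (4, 6, 7, 12, 13, 14, 16, 21), so p = 8/22 ≈ 0.363636.
d = −(3/4) ln(1 − 4p/3) = −0.75 ln(1 − 0.484848) = −0.75 ln(0.515152)
  = −0.75 × (-0.663293) = 0.497470 substitutions/site.
Under a molecular clock d = 2μt, so t = d/(2μ) = 0.497470 / (2 × 1.5 × 10^-8) = 16.58 million years.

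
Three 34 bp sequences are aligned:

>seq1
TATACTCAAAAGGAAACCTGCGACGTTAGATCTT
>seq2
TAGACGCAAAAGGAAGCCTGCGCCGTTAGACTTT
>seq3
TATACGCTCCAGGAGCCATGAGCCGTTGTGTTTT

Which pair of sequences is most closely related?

seq1–seq2: 6/34 differ, p = 0.176, d = 0.201.
seq1–seq3: 13/34 differ, p = 0.382, d = 0.535.
seq2–seq3: 12/34 differ, p = 0.353, d = 0.477.
The smallest distance is between seq1 and seq2.

seq1 and seq2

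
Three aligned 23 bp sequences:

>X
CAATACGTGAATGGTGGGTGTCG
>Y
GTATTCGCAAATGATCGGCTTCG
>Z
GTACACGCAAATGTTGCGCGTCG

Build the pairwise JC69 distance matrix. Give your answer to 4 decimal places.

X–Y: 9/23 sites differ → p ≈ 0.391304, d = −0.75 ln(1 − 0.521739) = 0.553199 ≈ 0.5532.
X–Z: 8/23 sites differ → p ≈ 0.347826, d = −0.75 ln(1 − 0.463768) = 0.467391 ≈ 0.4674.
Y–Z: 6/23 sites differ → p ≈ 0.26087, d = −0.75 ln(1 − 0.347827) = 0.320584 ≈ 0.3206.

d(X,Y) = 0.5532, d(X,Z) = 0.4674, d(Y,Z) = 0.3206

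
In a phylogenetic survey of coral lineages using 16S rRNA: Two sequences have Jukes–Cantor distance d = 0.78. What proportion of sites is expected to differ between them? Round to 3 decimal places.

p = (3/4)(1 − e^(−4d/3)) = 0.75 × (1 − e^(-1.04)) = 0.75 × (1 − 0.353455) = 0.484909.

0.485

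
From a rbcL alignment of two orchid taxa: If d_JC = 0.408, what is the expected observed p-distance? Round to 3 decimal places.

0.315

p = (3/4)(1 − e^(−4d/3)) = 0.75 × (1 − e^(-0.544)) = 0.75 × (1 − 0.580422) = 0.314684.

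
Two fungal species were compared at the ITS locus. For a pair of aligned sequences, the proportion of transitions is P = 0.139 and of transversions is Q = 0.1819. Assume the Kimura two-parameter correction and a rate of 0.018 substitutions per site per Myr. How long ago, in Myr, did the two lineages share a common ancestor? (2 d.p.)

Under the Kimura two-parameter model, d = −½ ln(1 − 2P − Q) − ¼ ln(1 − 2Q).
1 − 2P − Q = 0.5401, giving −½ ln(0.5401) = 0.308000.
1 − 2Q = 0.6362, giving −¼ ln(0.6362) = 0.113061.
d = 0.308000 + 0.113061 = 0.421061.
Under a molecular clock d = 2μt, so t = d/(2μ) = 0.421061 / (2 × 0.018) = 11.70 Myr.

11.70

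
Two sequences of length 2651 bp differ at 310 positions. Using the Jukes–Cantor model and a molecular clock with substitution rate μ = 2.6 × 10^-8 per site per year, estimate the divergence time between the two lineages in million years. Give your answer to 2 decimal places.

2.44

p = 310/2651 ≈ 0.116937.
d = −(3/4) ln(1 − 4p/3) = −0.75 ln(1 − 0.155916) = −0.75 ln(0.844084)
  = −0.75 × (-0.169503) = 0.127127 substitutions/site.
Under a molecular clock d = 2μt, so t = d/(2μ) = 0.127127 / (2 × 2.6 × 10^-8) = 2.44 million years.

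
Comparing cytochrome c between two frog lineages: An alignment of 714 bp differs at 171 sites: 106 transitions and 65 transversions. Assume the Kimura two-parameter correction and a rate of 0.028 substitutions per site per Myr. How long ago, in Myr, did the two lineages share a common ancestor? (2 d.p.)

P = 106/714 ≈ 0.148459 and Q = 65/714 ≈ 0.091036.
Under the Kimura two-parameter model, d = −½ ln(1 − 2P − Q) − ¼ ln(1 − 2Q).
1 − 2P − Q = 0.612046, giving −½ ln(0.612046) = 0.245474.
1 − 2Q = 0.817928, giving −¼ ln(0.817928) = 0.050245.
d = 0.245474 + 0.050245 = 0.295719.
Under a molecular clock d = 2μt, so t = d/(2μ) = 0.295719 / (2 × 0.028) = 5.28 Myr.

5.28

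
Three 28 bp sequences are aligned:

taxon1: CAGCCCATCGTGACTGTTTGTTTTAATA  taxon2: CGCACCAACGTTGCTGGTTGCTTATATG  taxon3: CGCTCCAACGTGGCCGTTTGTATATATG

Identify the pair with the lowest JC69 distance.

taxon1–taxon2: 11/28 differ, p = 0.393, d = 0.556.
taxon1–taxon3: 10/28 differ, p = 0.357, d = 0.485.
taxon2–taxon3: 6/28 differ, p = 0.214, d = 0.252.
The smallest distance is between taxon2 and taxon3.

taxon2 and taxon3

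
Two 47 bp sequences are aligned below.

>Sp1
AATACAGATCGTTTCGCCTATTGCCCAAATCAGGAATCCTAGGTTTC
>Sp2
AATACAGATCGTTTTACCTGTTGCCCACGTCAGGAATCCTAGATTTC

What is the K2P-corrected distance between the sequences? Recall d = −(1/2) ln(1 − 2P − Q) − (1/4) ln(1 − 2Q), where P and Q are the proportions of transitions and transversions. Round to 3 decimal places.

0.144

Of 47 sites, 5 differences are transitions and 1 are transversions, so P = 5/47 ≈ 0.106383 and Q = 1/47 ≈ 0.021277.
Under the Kimura two-parameter model, d = −½ ln(1 − 2P − Q) − ¼ ln(1 − 2Q).
1 − 2P − Q = 0.765957, giving −½ ln(0.765957) = 0.133315.
1 − 2Q = 0.957446, giving −¼ ln(0.957446) = 0.010871.
d = 0.133315 + 0.010871 = 0.144186.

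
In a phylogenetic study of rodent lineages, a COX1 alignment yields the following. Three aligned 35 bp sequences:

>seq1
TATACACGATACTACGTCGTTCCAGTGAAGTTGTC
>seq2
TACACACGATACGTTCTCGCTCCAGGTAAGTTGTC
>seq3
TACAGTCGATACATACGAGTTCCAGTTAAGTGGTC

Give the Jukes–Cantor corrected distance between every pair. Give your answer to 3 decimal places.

seq1–seq2: 8/35 sites differ → p ≈ 0.228571, d = −0.75 ln(1 − 0.304761) = 0.272625 ≈ 0.273.
seq1–seq3: 11/35 sites differ → p ≈ 0.314286, d = −0.75 ln(1 − 0.419048) = 0.407315 ≈ 0.407.
seq2–seq3: 9/35 sites differ → p ≈ 0.257143, d = −0.75 ln(1 − 0.342857) = 0.314890 ≈ 0.315.

d(seq1,seq2) = 0.273, d(seq1,seq3) = 0.407, d(seq2,seq3) = 0.315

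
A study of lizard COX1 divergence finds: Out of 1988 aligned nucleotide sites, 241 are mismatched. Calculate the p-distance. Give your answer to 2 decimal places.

0.12

p = 241/1988 = 0.121227… ≈ 0.12 (to 2 d.p.).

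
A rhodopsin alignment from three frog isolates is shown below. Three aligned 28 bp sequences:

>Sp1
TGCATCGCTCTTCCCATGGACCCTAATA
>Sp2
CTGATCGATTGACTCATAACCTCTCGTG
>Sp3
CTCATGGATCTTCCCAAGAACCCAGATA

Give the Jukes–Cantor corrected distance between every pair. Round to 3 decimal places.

d(Sp1,Sp2) = 0.940, d(Sp1,Sp3) = 0.360, d(Sp2,Sp3) = 0.824

Sp1–Sp2: 15/28 sites differ → p ≈ 0.535714, d = −0.75 ln(1 − 0.714285) = 0.939570 ≈ 0.940.
Sp1–Sp3: 8/28 sites differ → p ≈ 0.285714, d = −0.75 ln(1 − 0.380952) = 0.359679 ≈ 0.360.
Sp2–Sp3: 14/28 sites differ → p = 0.5, d = −0.75 ln(1 − 0.666667) = 0.823960 ≈ 0.824.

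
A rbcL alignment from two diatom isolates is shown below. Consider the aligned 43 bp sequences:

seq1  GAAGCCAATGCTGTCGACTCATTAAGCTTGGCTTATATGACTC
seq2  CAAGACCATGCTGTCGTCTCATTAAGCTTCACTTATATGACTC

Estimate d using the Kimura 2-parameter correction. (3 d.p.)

0.155

Of 43 sites, 1 differences are transitions and 5 are transversions, so P = 1/43 ≈ 0.023256 and Q = 5/43 ≈ 0.116279.
Under the Kimura two-parameter model, d = −½ ln(1 − 2P − Q) − ¼ ln(1 − 2Q).
1 − 2P − Q = 0.837209, giving −½ ln(0.837209) = 0.088841.
1 − 2Q = 0.767442, giving −¼ ln(0.767442) = 0.066173.
d = 0.088841 + 0.066173 = 0.155014.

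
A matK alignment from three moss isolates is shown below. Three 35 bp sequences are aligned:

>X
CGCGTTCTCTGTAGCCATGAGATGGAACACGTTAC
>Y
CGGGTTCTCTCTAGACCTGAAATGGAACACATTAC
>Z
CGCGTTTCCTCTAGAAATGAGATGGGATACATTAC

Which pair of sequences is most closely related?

X and Y

X–Y: 6/35 differ, p = 0.171, d = 0.195.
X–Z: 8/35 differ, p = 0.229, d = 0.273.
Y–Z: 8/35 differ, p = 0.229, d = 0.273.
The smallest distance is between X and Y.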